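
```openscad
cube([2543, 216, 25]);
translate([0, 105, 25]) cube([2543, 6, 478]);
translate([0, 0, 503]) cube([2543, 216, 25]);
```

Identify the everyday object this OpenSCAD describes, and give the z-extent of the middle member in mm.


An I-beam. The web height is 478 mm.

Two wide flanges with a thin centred web — an I-beam. Overall 528 mm minus two 25 mm flanges gives a web of 528 − 2·25 = 478 mm.


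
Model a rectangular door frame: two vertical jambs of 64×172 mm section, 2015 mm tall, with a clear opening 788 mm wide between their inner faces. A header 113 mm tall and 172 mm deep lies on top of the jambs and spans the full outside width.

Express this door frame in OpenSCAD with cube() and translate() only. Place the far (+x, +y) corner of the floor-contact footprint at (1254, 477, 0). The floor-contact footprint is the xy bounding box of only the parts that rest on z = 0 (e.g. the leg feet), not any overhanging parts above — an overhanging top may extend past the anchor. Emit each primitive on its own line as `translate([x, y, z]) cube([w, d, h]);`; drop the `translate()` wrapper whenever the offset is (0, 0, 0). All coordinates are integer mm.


translate([338, 305, 0]) cube([64, 172, 2015]);
translate([1190, 305, 0]) cube([64, 172, 2015]);
translate([338, 305, 2015]) cube([916, 172, 113]);


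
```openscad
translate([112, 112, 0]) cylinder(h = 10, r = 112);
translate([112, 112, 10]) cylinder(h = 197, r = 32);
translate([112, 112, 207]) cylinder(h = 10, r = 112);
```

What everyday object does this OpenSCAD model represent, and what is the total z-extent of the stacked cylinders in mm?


A spool. The overall height is 217 mm.

Three coaxial cylinders, large–small–large — a spool. Two 10 mm flanges and a 197 mm core give 10 + 197 + 10 = 217 mm.


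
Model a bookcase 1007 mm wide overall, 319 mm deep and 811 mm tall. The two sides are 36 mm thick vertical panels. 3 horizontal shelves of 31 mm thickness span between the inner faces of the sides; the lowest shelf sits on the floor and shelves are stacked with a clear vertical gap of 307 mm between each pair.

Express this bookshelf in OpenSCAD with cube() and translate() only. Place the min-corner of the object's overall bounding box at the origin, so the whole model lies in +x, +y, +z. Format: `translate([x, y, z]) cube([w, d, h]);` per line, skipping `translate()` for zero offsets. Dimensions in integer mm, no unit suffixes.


cube([36, 319, 811]);
translate([971, 0, 0]) cube([36, 319, 811]);
translate([36, 0, 0]) cube([935, 319, 31]);
translate([36, 0, 338]) cube([935, 319, 31]);
translate([36, 0, 676]) cube([935, 319, 31]);


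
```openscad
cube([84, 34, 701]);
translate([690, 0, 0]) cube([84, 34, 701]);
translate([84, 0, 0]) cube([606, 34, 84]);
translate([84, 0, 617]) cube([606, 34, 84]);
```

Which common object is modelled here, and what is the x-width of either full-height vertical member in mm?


A picture frame. The border width is 84 mm.

Four thin pieces enclosing a rectangular opening — a picture frame. The two full-height stiles are 701 mm tall; the top rail sits at z = 617 and is 84 mm tall, so the border above the opening is 701 − 617 = 84 mm, matching the stile x-width.


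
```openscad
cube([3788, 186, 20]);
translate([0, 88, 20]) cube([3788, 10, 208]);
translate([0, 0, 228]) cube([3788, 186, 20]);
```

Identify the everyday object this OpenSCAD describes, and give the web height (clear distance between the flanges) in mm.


An I-beam. The web height is 208 mm.

Two wide flanges with a thin centred web — an I-beam. Overall 248 mm minus two 20 mm flanges gives a web of 248 − 2·20 = 208 mm.


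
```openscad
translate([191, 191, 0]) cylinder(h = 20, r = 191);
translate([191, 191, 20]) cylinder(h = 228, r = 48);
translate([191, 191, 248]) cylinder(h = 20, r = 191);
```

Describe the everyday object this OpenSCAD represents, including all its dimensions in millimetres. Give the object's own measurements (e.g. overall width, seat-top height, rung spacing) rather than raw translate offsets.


A spool: two coaxial disc flanges of radius 191 mm and thickness 20 mm, joined by a core cylinder of radius 48 mm and height 228 mm. The lower flange rests on z = 0 and the three cylinders share a vertical axis.


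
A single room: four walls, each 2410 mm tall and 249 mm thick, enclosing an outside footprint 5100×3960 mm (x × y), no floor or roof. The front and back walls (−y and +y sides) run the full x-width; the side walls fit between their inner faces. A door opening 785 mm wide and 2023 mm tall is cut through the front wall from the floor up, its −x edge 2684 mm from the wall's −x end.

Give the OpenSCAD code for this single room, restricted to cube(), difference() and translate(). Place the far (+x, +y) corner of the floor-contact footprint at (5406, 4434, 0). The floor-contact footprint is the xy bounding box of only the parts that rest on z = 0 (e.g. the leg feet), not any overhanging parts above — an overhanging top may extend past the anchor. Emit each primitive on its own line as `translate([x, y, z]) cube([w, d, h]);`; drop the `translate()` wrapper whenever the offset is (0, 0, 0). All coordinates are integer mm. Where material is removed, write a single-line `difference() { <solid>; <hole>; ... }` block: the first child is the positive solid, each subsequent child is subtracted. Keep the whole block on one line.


difference() { translate([306, 474, 0]) cube([5100, 249, 2410]); translate([2990, 474, 0]) cube([785, 249, 2023]); }
translate([306, 4185, 0]) cube([5100, 249, 2410]);
translate([306, 723, 0]) cube([249, 3462, 2410]);
translate([5157, 723, 0]) cube([249, 3462, 2410]);


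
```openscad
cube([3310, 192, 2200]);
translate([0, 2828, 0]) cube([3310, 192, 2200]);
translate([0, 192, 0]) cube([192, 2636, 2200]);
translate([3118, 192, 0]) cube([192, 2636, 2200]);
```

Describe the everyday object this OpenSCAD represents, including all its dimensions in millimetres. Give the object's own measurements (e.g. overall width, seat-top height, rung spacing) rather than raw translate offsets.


The wall frame of a small rectangular building: four walls, each 2200 mm tall and 192 mm thick, enclosing a footprint 3310 mm (x) by 3020 mm (y) outside-to-outside, with no floor or roof. The front and back walls (the −y and +y sides) span the full width; the two side walls fit between them.


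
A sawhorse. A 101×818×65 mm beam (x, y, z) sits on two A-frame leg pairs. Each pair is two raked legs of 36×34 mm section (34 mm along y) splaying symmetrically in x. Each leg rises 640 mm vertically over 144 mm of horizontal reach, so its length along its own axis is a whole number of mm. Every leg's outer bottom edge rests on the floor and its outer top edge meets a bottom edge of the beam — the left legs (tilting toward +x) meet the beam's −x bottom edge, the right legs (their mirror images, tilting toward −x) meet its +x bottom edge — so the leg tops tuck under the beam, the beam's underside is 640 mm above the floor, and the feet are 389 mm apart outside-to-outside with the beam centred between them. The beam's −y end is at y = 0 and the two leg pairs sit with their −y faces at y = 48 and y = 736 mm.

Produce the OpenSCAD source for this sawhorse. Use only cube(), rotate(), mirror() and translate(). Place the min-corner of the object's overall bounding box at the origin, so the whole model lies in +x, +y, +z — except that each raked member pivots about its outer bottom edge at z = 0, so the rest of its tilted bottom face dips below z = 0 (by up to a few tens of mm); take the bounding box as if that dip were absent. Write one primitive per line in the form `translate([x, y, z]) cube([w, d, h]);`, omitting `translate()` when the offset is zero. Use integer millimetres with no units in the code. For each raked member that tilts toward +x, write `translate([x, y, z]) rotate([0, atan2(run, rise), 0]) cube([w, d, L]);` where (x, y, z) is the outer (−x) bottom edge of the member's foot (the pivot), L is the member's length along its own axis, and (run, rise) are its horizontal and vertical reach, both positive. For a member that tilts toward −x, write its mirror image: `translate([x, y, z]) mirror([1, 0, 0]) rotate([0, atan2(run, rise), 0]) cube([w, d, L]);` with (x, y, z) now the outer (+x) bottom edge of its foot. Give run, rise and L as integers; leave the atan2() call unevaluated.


// leg length = √(144² + 640²) = 656
// right-leg outer foot x = 2·144 + 101 = 389
// beam min-corner = (144, 0, 640)
translate([144, 0, 640]) cube([101, 818, 65]);
translate([0, 48, 0]) rotate([0, atan2(144, 640), 0]) cube([36, 34, 656]);
translate([389, 48, 0]) mirror([1, 0, 0]) rotate([0, atan2(144, 640), 0]) cube([36, 34, 656]);
translate([0, 736, 0]) rotate([0, atan2(144, 640), 0]) cube([36, 34, 656]);
translate([389, 736, 0]) mirror([1, 0, 0]) rotate([0, atan2(144, 640), 0]) cube([36, 34, 656]);


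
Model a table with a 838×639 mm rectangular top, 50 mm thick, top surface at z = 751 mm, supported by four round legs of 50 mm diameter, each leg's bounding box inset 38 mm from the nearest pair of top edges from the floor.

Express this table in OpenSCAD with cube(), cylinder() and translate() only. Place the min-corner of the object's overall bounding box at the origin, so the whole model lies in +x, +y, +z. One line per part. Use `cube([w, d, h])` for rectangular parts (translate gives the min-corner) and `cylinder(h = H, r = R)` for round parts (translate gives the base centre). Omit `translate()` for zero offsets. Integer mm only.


translate([0, 0, 701]) cube([838, 639, 50]);
translate([63, 63, 0]) cylinder(h = 701, r = 25);
translate([775, 63, 0]) cylinder(h = 701, r = 25);
translate([63, 576, 0]) cylinder(h = 701, r = 25);
translate([775, 576, 0]) cylinder(h = 701, r = 25);


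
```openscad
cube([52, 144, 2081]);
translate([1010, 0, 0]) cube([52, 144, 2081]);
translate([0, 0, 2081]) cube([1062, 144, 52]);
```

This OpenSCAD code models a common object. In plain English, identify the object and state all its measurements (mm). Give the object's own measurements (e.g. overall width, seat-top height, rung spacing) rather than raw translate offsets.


A door frame. The clear opening is 958 mm wide and 2081 mm high. Two 52 mm wide jambs, 144 mm deep, stand either side of the opening from the floor to the top of the opening. A 52 mm thick head sits across the top of both jambs, spanning the full outside width of the frame.


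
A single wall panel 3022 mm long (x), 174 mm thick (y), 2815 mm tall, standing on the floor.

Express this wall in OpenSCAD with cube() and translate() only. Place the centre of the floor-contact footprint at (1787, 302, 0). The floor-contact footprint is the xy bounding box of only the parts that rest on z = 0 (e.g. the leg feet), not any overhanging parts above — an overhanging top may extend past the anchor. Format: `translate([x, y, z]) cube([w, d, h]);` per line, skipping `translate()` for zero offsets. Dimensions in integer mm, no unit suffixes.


translate([276, 215, 0]) cube([3022, 174, 2815]);


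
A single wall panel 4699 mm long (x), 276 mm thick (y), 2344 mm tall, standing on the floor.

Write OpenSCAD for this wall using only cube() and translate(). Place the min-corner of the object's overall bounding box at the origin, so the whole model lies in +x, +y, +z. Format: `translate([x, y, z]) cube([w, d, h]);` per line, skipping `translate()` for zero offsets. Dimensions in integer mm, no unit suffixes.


cube([4699, 276, 2344]);


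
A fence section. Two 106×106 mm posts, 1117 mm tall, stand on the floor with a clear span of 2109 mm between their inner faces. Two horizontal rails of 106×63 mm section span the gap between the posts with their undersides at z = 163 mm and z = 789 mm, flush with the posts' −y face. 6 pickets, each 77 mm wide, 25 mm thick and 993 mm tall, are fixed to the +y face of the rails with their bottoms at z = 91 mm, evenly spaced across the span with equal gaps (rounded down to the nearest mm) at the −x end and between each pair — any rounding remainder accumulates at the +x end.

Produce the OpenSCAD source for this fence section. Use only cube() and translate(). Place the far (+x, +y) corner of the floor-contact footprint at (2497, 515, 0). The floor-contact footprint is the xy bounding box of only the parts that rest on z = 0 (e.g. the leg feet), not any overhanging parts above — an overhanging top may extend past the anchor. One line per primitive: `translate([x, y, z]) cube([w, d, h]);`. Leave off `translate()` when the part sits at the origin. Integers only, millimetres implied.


translate([176, 409, 0]) cube([106, 106, 1117]);
translate([2391, 409, 0]) cube([106, 106, 1117]);
translate([282, 409, 163]) cube([2109, 106, 63]);
translate([282, 409, 789]) cube([2109, 106, 63]);
translate([517, 515, 91]) cube([77, 25, 993]);
translate([829, 515, 91]) cube([77, 25, 993]);
translate([1141, 515, 91]) cube([77, 25, 993]);
translate([1453, 515, 91]) cube([77, 25, 993]);
translate([1765, 515, 91]) cube([77, 25, 993]);
translate([2077, 515, 91]) cube([77, 25, 993]);


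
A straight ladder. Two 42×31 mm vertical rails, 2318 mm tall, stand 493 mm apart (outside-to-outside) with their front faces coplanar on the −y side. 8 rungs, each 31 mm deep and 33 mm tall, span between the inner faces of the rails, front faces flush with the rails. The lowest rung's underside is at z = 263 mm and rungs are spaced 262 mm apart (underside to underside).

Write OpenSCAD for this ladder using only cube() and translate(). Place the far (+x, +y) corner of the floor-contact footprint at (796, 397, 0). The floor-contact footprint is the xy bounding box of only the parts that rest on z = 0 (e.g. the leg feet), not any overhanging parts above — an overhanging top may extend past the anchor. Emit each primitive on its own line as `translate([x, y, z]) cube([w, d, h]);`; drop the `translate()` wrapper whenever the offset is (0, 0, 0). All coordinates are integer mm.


// rung span = 493 - 2*42 = 409
// rung[k] z = 263 + k*262
translate([303, 366, 0]) cube([42, 31, 2318]);
translate([754, 366, 0]) cube([42, 31, 2318]);
translate([345, 366, 263]) cube([409, 31, 33]);
translate([345, 366, 525]) cube([409, 31, 33]);
translate([345, 366, 787]) cube([409, 31, 33]);
translate([345, 366, 1049]) cube([409, 31, 33]);
translate([345, 366, 1311]) cube([409, 31, 33]);
translate([345, 366, 1573]) cube([409, 31, 33]);
translate([345, 366, 1835]) cube([409, 31, 33]);
translate([345, 366, 2097]) cube([409, 31, 33]);


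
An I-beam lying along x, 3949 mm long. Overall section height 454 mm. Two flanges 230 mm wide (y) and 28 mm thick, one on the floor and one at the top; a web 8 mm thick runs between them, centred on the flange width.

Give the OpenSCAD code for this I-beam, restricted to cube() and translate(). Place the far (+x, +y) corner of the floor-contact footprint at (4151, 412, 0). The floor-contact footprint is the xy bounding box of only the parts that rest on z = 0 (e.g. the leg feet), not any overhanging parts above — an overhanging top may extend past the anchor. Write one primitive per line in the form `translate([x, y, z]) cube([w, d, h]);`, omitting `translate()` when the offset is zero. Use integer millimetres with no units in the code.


translate([202, 182, 0]) cube([3949, 230, 28]);
translate([202, 293, 28]) cube([3949, 8, 398]);
translate([202, 182, 426]) cube([3949, 230, 28]);


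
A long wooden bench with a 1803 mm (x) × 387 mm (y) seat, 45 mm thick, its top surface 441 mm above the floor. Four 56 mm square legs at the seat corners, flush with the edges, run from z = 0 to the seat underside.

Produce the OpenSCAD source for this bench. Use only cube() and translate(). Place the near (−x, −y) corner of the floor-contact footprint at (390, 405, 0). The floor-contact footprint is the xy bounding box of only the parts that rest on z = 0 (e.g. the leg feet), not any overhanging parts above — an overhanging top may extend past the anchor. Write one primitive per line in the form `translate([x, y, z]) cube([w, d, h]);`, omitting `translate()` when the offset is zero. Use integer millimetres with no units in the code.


translate([390, 405, 396]) cube([1803, 387, 45]);
translate([390, 405, 0]) cube([56, 56, 396]);
translate([390, 736, 0]) cube([56, 56, 396]);
translate([2137, 405, 0]) cube([56, 56, 396]);
translate([2137, 736, 0]) cube([56, 56, 396]);


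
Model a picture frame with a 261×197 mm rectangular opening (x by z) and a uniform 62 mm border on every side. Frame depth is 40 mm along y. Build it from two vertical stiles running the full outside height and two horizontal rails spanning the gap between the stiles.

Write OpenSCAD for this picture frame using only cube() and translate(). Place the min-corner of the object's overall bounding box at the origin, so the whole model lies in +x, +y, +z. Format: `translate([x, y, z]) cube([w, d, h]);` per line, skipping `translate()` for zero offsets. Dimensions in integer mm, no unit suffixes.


cube([62, 40, 321]);
translate([323, 0, 0]) cube([62, 40, 321]);
translate([62, 0, 0]) cube([261, 40, 62]);
translate([62, 0, 259]) cube([261, 40, 62]);


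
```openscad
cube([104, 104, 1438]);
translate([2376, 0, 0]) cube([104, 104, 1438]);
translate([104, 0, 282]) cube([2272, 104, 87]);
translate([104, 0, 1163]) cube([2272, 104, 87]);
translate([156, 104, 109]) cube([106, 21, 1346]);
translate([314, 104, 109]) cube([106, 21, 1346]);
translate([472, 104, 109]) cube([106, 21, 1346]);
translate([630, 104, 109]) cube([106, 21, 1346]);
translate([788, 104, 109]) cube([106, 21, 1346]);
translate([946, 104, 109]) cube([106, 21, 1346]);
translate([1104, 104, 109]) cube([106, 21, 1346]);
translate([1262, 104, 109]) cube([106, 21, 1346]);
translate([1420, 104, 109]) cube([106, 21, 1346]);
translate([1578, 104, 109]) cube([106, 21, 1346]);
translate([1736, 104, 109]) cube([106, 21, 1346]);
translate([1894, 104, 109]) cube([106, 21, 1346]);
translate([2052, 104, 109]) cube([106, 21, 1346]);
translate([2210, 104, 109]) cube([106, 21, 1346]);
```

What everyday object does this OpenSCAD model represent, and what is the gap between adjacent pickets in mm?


A fence section. The picket gap is 52 mm.

Two posts, two rails, 14 pickets — a fence section. Span 2272 mm holds 14 pickets of 106 mm with 15 equal gaps: ⌊(2272 − 14·106) / 15⌋ = 52 mm.


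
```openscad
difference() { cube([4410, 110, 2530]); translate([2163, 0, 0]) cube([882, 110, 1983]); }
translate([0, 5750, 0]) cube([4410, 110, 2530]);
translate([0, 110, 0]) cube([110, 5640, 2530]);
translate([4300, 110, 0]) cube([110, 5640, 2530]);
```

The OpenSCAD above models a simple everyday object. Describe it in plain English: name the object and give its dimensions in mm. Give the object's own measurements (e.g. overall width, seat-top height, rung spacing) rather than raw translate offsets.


A single room: four walls, each 2530 mm tall and 110 mm thick, enclosing an outside footprint 4410×5860 mm (x × y), no floor or roof. The front and back walls (−y and +y sides) run the full x-width; the side walls fit between their inner faces. A door opening 882 mm wide and 1983 mm tall is cut through the front wall from the floor up, its −x edge 2163 mm from the wall's −x end.


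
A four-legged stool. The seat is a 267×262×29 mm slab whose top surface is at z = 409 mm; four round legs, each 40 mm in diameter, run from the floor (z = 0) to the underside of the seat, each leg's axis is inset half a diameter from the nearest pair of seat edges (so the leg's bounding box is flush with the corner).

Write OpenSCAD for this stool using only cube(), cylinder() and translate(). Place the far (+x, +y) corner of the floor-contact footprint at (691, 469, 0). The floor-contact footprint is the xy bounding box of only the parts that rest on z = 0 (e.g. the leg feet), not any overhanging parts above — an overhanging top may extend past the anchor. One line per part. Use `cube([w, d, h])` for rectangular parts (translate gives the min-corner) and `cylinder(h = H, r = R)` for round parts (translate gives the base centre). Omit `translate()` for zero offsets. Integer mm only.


translate([424, 207, 380]) cube([267, 262, 29]);
translate([444, 227, 0]) cylinder(h = 380, r = 20);
translate([671, 227, 0]) cylinder(h = 380, r = 20);
translate([444, 449, 0]) cylinder(h = 380, r = 20);
translate([671, 449, 0]) cylinder(h = 380, r = 20);


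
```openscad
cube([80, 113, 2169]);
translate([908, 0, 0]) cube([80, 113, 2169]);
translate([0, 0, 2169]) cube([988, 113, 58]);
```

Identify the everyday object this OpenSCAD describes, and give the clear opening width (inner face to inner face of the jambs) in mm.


A door frame. The clear opening width is 828 mm.

Two 2169 mm tall posts with a header on top — a door frame. The left jamb is 80 mm wide at x = 0; the right jamb starts at x = 908. The clear opening is 908 − 80 = 828 mm.


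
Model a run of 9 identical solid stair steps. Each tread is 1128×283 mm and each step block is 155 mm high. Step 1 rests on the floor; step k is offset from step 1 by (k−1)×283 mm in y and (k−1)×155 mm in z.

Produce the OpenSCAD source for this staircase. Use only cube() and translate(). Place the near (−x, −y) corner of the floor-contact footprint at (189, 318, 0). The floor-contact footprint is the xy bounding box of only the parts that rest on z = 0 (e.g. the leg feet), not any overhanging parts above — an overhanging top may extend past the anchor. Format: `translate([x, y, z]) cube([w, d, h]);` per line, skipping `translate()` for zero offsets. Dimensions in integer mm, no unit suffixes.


translate([189, 318, 0]) cube([1128, 283, 155]);
translate([189, 601, 155]) cube([1128, 283, 155]);
translate([189, 884, 310]) cube([1128, 283, 155]);
translate([189, 1167, 465]) cube([1128, 283, 155]);
translate([189, 1450, 620]) cube([1128, 283, 155]);
translate([189, 1733, 775]) cube([1128, 283, 155]);
translate([189, 2016, 930]) cube([1128, 283, 155]);
translate([189, 2299, 1085]) cube([1128, 283, 155]);
translate([189, 2582, 1240]) cube([1128, 283, 155]);


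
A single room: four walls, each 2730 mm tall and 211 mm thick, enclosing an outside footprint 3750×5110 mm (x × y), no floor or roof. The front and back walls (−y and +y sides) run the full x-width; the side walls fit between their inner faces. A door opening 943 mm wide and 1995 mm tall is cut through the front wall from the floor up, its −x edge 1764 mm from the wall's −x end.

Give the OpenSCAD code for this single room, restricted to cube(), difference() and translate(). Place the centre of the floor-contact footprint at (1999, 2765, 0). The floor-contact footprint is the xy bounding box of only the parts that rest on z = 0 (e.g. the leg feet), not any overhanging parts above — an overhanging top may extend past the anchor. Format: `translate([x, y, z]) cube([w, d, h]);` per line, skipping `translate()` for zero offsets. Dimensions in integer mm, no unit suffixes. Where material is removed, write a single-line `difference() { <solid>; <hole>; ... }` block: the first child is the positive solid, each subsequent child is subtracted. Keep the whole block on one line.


difference() { translate([124, 210, 0]) cube([3750, 211, 2730]); translate([1888, 210, 0]) cube([943, 211, 1995]); }
translate([124, 5109, 0]) cube([3750, 211, 2730]);
translate([124, 421, 0]) cube([211, 4688, 2730]);
translate([3663, 421, 0]) cube([211, 4688, 2730]);


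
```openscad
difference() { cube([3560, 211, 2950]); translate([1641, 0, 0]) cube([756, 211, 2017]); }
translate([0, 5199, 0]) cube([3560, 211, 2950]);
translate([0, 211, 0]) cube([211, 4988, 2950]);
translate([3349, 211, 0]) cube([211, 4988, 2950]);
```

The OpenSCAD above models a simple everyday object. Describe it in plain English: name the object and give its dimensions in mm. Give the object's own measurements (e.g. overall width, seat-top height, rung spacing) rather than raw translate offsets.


A single room: four walls, each 2950 mm tall and 211 mm thick, enclosing an outside footprint 3560×5410 mm (x × y), no floor or roof. The front and back walls (−y and +y sides) run the full x-width; the side walls fit between their inner faces. A door opening 756 mm wide and 2017 mm tall is cut through the front wall from the floor up, its −x edge 1641 mm from the wall's −x end.


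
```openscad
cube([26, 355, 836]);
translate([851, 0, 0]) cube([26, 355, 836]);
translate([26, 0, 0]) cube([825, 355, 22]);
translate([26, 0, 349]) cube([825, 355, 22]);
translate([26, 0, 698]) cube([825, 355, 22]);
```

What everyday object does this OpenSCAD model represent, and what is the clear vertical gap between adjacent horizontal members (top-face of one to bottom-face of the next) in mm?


A bookshelf. The clear shelf gap is 327 mm.

Two tall side panels with 3 horizontal boards between them — a bookshelf. The first two shelf undersides are at z = 0 and z = 349; with shelf thickness 22, the clear gap is 349 − 0 − 22 = 327 mm.


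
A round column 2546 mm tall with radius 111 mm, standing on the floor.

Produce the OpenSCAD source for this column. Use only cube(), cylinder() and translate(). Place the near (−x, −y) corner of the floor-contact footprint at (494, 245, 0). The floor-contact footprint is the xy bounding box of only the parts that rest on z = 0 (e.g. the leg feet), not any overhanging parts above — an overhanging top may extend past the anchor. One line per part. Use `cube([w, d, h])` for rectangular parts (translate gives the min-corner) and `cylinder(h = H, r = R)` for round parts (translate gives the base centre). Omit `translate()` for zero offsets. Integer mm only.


translate([605, 356, 0]) cylinder(h = 2546, r = 111);


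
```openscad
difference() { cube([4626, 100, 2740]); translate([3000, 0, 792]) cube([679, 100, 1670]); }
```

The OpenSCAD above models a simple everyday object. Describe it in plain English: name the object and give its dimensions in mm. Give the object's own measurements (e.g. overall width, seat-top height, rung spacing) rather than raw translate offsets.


A wall 4626 mm long (x), 100 mm thick (y), 2740 mm tall, with a rectangular window opening cut through it. The opening is 679 mm wide and 1670 mm tall; its sill is at z = 792 mm and its near (−x) edge is 3000 mm from the wall's −x end. The opening passes through the full wall thickness.


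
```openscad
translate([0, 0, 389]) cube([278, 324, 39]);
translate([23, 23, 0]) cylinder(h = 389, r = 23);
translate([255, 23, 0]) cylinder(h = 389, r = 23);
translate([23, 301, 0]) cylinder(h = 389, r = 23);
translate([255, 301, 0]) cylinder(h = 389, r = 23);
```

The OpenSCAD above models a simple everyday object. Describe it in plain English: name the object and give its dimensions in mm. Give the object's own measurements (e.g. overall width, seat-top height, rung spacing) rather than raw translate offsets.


A simple wooden stool: a rectangular seat 278 mm (x) by 324 mm (y), 39 mm thick, top face at z = 428 mm, on four round legs, each 46 mm in diameter. The legs rest on z = 0, each leg's axis is inset half a diameter from the nearest pair of seat edges (so the leg's bounding box is flush with the corner).


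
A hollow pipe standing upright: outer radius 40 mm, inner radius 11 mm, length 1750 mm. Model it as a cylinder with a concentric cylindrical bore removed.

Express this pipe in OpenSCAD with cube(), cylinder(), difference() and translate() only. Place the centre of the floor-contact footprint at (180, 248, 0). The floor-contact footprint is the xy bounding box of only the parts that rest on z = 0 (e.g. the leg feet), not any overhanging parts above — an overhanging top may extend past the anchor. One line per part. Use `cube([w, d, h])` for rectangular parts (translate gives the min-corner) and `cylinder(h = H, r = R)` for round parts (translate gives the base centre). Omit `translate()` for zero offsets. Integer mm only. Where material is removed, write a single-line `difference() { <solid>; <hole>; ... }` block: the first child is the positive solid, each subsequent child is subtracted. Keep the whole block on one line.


difference() { translate([180, 248, 0]) cylinder(h = 1750, r = 40); translate([180, 248, 0]) cylinder(h = 1750, r = 11); }


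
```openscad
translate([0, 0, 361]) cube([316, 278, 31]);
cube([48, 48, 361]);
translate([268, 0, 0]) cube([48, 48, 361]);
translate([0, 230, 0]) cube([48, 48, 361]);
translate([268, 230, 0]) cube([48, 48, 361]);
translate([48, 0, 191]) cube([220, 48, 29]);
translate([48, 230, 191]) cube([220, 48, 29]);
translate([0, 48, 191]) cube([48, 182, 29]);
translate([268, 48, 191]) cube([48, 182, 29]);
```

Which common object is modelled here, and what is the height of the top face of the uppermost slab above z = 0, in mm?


A stool. The seat height is 392 mm.

A 316×278×31 slab at z = 361 on four corner posts — a stool. The seat top is 361 + 31 = 392 mm.


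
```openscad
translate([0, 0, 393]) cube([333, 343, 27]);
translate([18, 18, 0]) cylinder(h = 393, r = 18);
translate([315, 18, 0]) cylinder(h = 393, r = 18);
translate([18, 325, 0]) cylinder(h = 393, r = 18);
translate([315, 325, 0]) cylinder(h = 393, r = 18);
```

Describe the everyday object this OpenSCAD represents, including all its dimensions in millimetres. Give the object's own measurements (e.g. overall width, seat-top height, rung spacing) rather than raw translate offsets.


A simple wooden stool: a rectangular seat 333 mm (x) by 343 mm (y), 27 mm thick, top face at z = 420 mm, on four round legs, each 36 mm in diameter. The legs rest on z = 0, each leg's axis is inset half a diameter from the nearest pair of seat edges (so the leg's bounding box is flush with the corner).


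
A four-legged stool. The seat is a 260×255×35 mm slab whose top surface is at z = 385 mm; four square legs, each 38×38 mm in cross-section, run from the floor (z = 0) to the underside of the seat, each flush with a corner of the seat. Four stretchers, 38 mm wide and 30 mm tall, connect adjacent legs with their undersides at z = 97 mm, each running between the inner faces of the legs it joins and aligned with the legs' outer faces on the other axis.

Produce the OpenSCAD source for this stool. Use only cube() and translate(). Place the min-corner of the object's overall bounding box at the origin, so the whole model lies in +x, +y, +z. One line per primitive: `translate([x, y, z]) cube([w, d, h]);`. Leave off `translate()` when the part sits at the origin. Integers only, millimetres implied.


// leg_h = 385 - 35 = 350
// stretcher span = 260 - 2*38 = 184
translate([0, 0, 350]) cube([260, 255, 35]);
cube([38, 38, 350]);
translate([222, 0, 0]) cube([38, 38, 350]);
translate([0, 217, 0]) cube([38, 38, 350]);
translate([222, 217, 0]) cube([38, 38, 350]);
translate([38, 0, 97]) cube([184, 38, 30]);
translate([38, 217, 97]) cube([184, 38, 30]);
translate([0, 38, 97]) cube([38, 179, 30]);
translate([222, 38, 97]) cube([38, 179, 30]);


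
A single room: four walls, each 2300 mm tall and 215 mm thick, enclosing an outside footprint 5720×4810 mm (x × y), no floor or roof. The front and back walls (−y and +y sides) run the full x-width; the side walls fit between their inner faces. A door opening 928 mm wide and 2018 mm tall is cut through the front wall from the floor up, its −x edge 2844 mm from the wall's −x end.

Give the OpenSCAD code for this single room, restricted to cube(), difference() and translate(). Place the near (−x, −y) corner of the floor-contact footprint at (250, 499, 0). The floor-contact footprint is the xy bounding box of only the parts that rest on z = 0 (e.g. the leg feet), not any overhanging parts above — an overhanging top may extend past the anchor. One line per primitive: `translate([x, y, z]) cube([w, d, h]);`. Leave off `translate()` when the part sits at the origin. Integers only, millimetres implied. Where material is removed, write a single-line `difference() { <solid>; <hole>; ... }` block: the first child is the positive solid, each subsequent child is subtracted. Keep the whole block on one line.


difference() { translate([250, 499, 0]) cube([5720, 215, 2300]); translate([3094, 499, 0]) cube([928, 215, 2018]); }
translate([250, 5094, 0]) cube([5720, 215, 2300]);
translate([250, 714, 0]) cube([215, 4380, 2300]);
translate([5755, 714, 0]) cube([215, 4380, 2300]);


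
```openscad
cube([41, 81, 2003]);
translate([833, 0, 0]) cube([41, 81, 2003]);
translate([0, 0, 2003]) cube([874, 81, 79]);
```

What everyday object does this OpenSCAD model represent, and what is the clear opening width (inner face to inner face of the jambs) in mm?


A door frame. The clear opening width is 792 mm.

Two 2003 mm tall posts with a header on top — a door frame. The left jamb is 41 mm wide at x = 0; the right jamb starts at x = 833. The clear opening is 833 − 41 = 792 mm.


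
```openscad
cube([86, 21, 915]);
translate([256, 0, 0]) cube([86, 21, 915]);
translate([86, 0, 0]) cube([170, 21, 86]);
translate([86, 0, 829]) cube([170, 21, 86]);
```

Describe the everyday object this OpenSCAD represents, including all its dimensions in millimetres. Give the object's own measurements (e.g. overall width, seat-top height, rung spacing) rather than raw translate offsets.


A rectangular picture frame lying in the x–z plane (depth along y). The opening is 170 mm wide (x) by 743 mm tall (z), surrounded by a border 86 mm wide on all four sides. The frame is 21 mm deep and is made of two full-height vertical stiles with two horizontal rails fitted between them.


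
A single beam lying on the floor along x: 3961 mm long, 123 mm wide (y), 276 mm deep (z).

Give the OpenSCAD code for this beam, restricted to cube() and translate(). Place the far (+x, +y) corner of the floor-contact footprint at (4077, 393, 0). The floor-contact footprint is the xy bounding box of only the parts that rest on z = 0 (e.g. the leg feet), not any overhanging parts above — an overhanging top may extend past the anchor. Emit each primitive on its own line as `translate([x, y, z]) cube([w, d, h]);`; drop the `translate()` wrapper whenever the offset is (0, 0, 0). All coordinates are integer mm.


translate([116, 270, 0]) cube([3961, 123, 276]);


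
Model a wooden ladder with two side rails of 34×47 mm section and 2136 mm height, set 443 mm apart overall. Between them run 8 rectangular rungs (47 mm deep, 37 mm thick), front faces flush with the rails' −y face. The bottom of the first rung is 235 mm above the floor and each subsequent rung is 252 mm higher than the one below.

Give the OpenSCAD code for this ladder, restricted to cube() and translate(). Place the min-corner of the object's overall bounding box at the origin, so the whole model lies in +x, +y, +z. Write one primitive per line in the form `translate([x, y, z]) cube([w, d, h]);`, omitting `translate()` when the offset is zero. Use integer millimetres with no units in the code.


cube([34, 47, 2136]);
translate([409, 0, 0]) cube([34, 47, 2136]);
translate([34, 0, 235]) cube([375, 47, 37]);
translate([34, 0, 487]) cube([375, 47, 37]);
translate([34, 0, 739]) cube([375, 47, 37]);
translate([34, 0, 991]) cube([375, 47, 37]);
translate([34, 0, 1243]) cube([375, 47, 37]);
translate([34, 0, 1495]) cube([375, 47, 37]);
translate([34, 0, 1747]) cube([375, 47, 37]);
translate([34, 0, 1999]) cube([375, 47, 37]);


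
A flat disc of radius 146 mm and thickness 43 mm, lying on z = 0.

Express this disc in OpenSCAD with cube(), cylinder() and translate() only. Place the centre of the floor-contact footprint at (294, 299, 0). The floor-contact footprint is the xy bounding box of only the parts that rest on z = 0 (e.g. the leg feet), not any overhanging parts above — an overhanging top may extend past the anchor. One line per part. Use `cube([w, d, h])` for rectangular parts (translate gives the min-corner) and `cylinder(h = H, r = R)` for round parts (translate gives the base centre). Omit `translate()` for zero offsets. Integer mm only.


translate([294, 299, 0]) cylinder(h = 43, r = 146);


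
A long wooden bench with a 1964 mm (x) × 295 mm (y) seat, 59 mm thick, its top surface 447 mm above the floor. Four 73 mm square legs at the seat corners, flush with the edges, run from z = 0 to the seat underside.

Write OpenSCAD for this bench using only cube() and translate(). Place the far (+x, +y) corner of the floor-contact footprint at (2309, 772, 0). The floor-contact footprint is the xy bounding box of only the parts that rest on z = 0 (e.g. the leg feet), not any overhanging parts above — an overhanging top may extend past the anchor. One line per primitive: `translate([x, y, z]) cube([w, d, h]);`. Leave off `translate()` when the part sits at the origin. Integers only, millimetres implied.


translate([345, 477, 388]) cube([1964, 295, 59]);
translate([345, 477, 0]) cube([73, 73, 388]);
translate([345, 699, 0]) cube([73, 73, 388]);
translate([2236, 477, 0]) cube([73, 73, 388]);
translate([2236, 699, 0]) cube([73, 73, 388]);


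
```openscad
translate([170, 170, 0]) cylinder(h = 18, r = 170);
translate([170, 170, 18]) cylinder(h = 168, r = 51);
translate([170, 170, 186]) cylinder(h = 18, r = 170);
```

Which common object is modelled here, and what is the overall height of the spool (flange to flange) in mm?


A spool. The overall height is 204 mm.

Three coaxial cylinders, large–small–large — a spool. Two 18 mm flanges and a 168 mm core give 18 + 168 + 18 = 204 mm.


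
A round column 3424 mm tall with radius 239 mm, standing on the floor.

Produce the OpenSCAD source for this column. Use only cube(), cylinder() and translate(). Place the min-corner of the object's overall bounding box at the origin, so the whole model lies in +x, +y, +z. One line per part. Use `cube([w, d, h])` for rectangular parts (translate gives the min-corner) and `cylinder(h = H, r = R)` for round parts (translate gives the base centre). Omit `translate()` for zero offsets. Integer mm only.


translate([239, 239, 0]) cylinder(h = 3424, r = 239);


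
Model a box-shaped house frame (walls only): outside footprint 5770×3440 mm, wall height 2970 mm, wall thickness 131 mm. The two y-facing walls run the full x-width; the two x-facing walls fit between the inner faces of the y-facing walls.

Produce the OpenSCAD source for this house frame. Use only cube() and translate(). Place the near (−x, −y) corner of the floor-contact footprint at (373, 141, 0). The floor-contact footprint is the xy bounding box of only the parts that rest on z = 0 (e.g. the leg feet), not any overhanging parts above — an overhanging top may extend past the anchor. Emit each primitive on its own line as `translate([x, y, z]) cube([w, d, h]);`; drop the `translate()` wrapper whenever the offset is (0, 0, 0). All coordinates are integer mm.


translate([373, 141, 0]) cube([5770, 131, 2970]);
translate([373, 3450, 0]) cube([5770, 131, 2970]);
translate([373, 272, 0]) cube([131, 3178, 2970]);
translate([6012, 272, 0]) cube([131, 3178, 2970]);


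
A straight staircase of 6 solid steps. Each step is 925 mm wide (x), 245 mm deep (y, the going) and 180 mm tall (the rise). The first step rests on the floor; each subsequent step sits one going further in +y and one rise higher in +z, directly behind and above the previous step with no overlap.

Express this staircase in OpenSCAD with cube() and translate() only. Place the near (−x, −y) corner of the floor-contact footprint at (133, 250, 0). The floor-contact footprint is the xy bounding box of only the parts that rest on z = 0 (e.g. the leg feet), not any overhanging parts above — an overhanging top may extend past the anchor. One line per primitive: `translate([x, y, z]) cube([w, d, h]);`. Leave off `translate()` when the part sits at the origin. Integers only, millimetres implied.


translate([133, 250, 0]) cube([925, 245, 180]);
translate([133, 495, 180]) cube([925, 245, 180]);
translate([133, 740, 360]) cube([925, 245, 180]);
translate([133, 985, 540]) cube([925, 245, 180]);
translate([133, 1230, 720]) cube([925, 245, 180]);
translate([133, 1475, 900]) cube([925, 245, 180]);


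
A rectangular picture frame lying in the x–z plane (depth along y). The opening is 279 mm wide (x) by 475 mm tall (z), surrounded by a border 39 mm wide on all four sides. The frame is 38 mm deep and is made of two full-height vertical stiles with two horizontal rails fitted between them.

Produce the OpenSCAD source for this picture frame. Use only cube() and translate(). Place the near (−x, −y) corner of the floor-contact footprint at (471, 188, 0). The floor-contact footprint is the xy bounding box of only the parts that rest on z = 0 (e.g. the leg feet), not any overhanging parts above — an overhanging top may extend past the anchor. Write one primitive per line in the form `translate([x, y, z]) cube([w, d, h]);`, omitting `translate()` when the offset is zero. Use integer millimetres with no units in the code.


translate([471, 188, 0]) cube([39, 38, 553]);
translate([789, 188, 0]) cube([39, 38, 553]);
translate([510, 188, 0]) cube([279, 38, 39]);
translate([510, 188, 514]) cube([279, 38, 39]);
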